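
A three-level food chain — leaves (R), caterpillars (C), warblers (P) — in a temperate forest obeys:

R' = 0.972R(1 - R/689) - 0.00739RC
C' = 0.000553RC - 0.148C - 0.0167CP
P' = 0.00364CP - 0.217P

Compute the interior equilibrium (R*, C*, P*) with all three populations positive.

From dP/dt = 0: 0.00364C* = 0.217, so C* = 59.6.
From dR/dt = 0: 0.972(1 - R*/689) = 0.00739·59.6, giving R* = 689·(1 - 0.453) = 377.
From dC/dt = 0: 0.000553·377 - 0.148 = 0.0167P*, so P* = 0.0603/0.0167 = 3.61.

R* ≈ 377, C* ≈ 59.6, P* ≈ 3.61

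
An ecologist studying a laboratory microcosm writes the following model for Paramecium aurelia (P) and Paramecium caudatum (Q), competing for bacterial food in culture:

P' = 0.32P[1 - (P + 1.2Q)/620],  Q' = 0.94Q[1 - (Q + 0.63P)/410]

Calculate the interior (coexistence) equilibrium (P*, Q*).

P* ≈ 525, Q* ≈ 79.5

Setting both brackets to zero gives the nullclines P + 1.2Q = 620 and 0.63P + Q = 410.
Substituting Q = 410 - 0.63P into the first: P(1 - 1.2·0.63) = 620 - 1.2·410.
So P* = 128/0.244 = 525, and then Q* = 410 - 0.63·525 = 79.5.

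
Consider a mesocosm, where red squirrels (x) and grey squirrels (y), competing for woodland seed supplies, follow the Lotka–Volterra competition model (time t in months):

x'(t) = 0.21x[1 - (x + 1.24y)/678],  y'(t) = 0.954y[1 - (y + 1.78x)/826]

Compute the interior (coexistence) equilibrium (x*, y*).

Setting both brackets to zero gives the nullclines x + 1.24y = 678 and 1.78x + y = 826.
Substituting y = 826 - 1.78x into the first: x(1 - 1.24·1.78) = 678 - 1.24·826.
So x* = -346/-1.21 = 287, and then y* = 826 - 1.78·287 = 315.

x* ≈ 287, y* ≈ 315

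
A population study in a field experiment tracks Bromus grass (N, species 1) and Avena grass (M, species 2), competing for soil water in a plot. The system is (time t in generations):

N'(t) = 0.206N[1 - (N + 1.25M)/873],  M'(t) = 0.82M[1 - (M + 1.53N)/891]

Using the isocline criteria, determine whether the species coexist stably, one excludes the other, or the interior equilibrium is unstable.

Compare the nullcline intercepts: K1/α12 = 873/1.25 = 698 < K2 = 891; K2/α21 = 891/1.53 = 582 < K1 = 873.
Since both are reversed, neither can invade when rare; the interior point is a saddle.

unstable coexistence (outcome depends on initial conditions)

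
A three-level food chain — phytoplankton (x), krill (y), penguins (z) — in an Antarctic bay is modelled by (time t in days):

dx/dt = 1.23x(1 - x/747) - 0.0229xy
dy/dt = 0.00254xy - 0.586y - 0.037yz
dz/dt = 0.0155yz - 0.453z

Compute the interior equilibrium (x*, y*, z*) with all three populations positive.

From dz/dt = 0: 0.0155y* = 0.453, so y* = 29.2.
From dx/dt = 0: 1.23(1 - x*/747) = 0.0229·29.2, giving x* = 747·(1 - 0.544) = 341.
From dy/dt = 0: 0.00254·341 - 0.586 = 0.037z*, so z* = 0.279/0.037 = 7.54.

x* ≈ 341, y* ≈ 29.2, z* ≈ 7.54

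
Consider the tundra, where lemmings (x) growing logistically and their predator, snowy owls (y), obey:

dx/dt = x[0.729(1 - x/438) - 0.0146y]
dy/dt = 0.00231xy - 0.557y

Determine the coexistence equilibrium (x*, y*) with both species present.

From dy/dt = 0 with y > 0: 0.00231x* = 0.557, so x* = 241.
Substitute into dx/dt = 0: 0.729(1 - 241/438) = 0.0146y*.
The bracket is 0.449, giving y* = 0.328/0.0146 = 22.4.

x* ≈ 241, y* ≈ 22.4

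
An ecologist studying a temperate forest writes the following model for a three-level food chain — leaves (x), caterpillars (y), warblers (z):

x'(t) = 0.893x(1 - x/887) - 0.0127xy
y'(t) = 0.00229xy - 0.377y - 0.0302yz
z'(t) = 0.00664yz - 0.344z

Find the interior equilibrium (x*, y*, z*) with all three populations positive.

x* ≈ 233, y* ≈ 51.8, z* ≈ 5.22

From dz/dt = 0: 0.00664y* = 0.344, so y* = 51.8.
From dx/dt = 0: 0.893(1 - x*/887) = 0.0127·51.8, giving x* = 887·(1 - 0.737) = 233.
From dy/dt = 0: 0.00229·233 - 0.377 = 0.0302z*, so z* = 0.158/0.0302 = 5.22.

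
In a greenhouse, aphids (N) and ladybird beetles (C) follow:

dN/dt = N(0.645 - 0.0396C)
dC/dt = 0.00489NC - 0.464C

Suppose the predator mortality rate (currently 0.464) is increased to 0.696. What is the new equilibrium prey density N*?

At the interior fixed point, setting dC/dt = 0 with C > 0 fixes N* = (predator death rate)/(NC coefficient) — independent of the other coefficients.
With the change, N* = 0.696/0.00489 = 142; it rises from 94.9.

N* ≈ 142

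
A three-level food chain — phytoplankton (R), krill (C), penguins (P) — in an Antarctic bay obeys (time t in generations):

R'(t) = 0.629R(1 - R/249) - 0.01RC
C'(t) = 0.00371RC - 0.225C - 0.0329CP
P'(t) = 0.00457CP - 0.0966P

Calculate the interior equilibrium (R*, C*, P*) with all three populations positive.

From dP/dt = 0: 0.00457C* = 0.0966, so C* = 21.1.
From dR/dt = 0: 0.629(1 - R*/249) = 0.01·21.1, giving R* = 249·(1 - 0.336) = 165.
From dC/dt = 0: 0.00371·165 - 0.225 = 0.0329P*, so P* = 0.388/0.0329 = 11.8.

R* ≈ 165, C* ≈ 21.1, P* ≈ 11.8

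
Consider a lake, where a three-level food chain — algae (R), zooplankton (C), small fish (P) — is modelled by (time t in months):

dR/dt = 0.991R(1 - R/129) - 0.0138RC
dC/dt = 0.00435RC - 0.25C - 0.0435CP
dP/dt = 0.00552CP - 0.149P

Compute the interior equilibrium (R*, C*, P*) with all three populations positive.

R* ≈ 80.5, C* ≈ 27, P* ≈ 2.3

From dP/dt = 0: 0.00552C* = 0.149, so C* = 27.
From dR/dt = 0: 0.991(1 - R*/129) = 0.0138·27, giving R* = 129·(1 - 0.376) = 80.5.
From dC/dt = 0: 0.00435·80.5 - 0.25 = 0.0435P*, so P* = 0.1/0.0435 = 2.3.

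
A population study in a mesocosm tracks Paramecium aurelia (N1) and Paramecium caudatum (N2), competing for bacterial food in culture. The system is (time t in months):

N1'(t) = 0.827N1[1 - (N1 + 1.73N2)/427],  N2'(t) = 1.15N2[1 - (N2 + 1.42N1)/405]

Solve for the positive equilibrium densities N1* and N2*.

N1* ≈ 188, N2* ≈ 138

Setting both brackets to zero gives the nullclines N1 + 1.73N2 = 427 and 1.42N1 + N2 = 405.
Substituting N2 = 405 - 1.42N1 into the first: N1(1 - 1.73·1.42) = 427 - 1.73·405.
So N1* = -274/-1.46 = 188, and then N2* = 405 - 1.42·188 = 138.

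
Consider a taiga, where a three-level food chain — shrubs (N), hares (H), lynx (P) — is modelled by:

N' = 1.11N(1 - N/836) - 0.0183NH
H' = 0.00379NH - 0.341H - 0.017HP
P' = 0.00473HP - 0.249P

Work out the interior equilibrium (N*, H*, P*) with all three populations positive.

From dP/dt = 0: 0.00473H* = 0.249, so H* = 52.6.
From dN/dt = 0: 1.11(1 - N*/836) = 0.0183·52.6, giving N* = 836·(1 - 0.868) = 110.
From dH/dt = 0: 0.00379·110 - 0.341 = 0.017P*, so P* = 0.0776/0.017 = 4.56.

N* ≈ 110, H* ≈ 52.6, P* ≈ 4.56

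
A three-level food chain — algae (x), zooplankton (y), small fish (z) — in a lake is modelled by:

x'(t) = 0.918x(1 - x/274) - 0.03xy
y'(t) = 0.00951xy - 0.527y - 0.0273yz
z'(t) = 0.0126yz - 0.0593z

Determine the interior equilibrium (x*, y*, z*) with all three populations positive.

From dz/dt = 0: 0.0126y* = 0.0593, so y* = 4.71.
From dx/dt = 0: 0.918(1 - x*/274) = 0.03·4.71, giving x* = 274·(1 - 0.154) = 232.
From dy/dt = 0: 0.00951·232 - 0.527 = 0.0273z*, so z* = 1.68/0.0273 = 61.5.

x* ≈ 232, y* ≈ 4.71, z* ≈ 61.5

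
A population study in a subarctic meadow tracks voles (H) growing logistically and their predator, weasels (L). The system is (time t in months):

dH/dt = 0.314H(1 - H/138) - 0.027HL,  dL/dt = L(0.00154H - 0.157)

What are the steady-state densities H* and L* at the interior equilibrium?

From dL/dt = 0 with L > 0: 0.00154H* = 0.157, so H* = 102.
Substitute into dH/dt = 0: 0.314(1 - 102/138) = 0.027L*.
The bracket is 0.261, giving L* = 0.082/0.027 = 3.04.

H* ≈ 102, L* ≈ 3.04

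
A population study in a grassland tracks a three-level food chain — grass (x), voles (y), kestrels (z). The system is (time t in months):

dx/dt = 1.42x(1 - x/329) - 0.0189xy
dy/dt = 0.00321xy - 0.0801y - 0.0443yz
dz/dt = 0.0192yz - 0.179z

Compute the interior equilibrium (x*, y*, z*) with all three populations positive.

x* ≈ 288, y* ≈ 9.32, z* ≈ 19.1

From dz/dt = 0: 0.0192y* = 0.179, so y* = 9.32.
From dx/dt = 0: 1.42(1 - x*/329) = 0.0189·9.32, giving x* = 329·(1 - 0.124) = 288.
From dy/dt = 0: 0.00321·288 - 0.0801 = 0.0443z*, so z* = 0.845/0.0443 = 19.1.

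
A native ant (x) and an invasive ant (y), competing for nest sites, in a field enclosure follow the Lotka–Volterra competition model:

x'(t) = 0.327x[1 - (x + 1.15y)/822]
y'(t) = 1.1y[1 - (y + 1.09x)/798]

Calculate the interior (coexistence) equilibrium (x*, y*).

Setting both brackets to zero gives the nullclines x + 1.15y = 822 and 1.09x + y = 798.
Substituting y = 798 - 1.09x into the first: x(1 - 1.15·1.09) = 822 - 1.15·798.
So x* = -95.7/-0.254 = 378, and then y* = 798 - 1.09·378 = 387.

x* ≈ 378, y* ≈ 387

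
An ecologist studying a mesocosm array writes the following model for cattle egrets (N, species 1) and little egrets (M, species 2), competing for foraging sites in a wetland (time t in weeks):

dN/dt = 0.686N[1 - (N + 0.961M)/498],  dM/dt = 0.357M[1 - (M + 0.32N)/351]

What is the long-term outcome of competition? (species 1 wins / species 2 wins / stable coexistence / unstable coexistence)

stable coexistence

Compare the nullcline intercepts: K1/α12 = 498/0.961 = 518 > K2 = 351; K2/α21 = 351/0.32 = 1100 > K1 = 498.
Since both inequalities hold, each species can invade when rare, so the interior equilibrium is stable.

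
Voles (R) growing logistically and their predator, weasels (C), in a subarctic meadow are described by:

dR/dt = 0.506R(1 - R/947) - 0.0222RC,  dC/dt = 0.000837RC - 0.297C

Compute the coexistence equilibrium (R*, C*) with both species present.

R* ≈ 355, C* ≈ 14.3

From dC/dt = 0 with C > 0: 0.000837R* = 0.297, so R* = 355.
Substitute into dR/dt = 0: 0.506(1 - 355/947) = 0.0222C*.
The bracket is 0.625, giving C* = 0.316/0.0222 = 14.3.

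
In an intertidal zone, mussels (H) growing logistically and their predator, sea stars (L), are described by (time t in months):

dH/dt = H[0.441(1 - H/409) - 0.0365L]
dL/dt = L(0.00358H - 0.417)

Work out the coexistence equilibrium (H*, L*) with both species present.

From dL/dt = 0 with L > 0: 0.00358H* = 0.417, so H* = 116.
Substitute into dH/dt = 0: 0.441(1 - 116/409) = 0.0365L*.
The bracket is 0.715, giving L* = 0.315/0.0365 = 8.64.

H* ≈ 116, L* ≈ 8.64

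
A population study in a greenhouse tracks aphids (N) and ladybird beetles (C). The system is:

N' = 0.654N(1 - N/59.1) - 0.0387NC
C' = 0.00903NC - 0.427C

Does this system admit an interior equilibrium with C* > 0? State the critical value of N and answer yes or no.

Threshold N = 47.3; K > 47.3, so yes, the predator persists.

The predator equation gives dC/dt > 0 only when N > 0.427/0.00903 = 47.3.
Without the predator, N → K = 59.1. Since 59.1 > 47.3, the predator can invade and persist.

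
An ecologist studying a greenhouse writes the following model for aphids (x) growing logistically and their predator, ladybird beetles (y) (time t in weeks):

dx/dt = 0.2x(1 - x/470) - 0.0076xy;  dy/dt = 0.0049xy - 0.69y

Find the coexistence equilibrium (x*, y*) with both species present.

x* ≈ 141, y* ≈ 18.4

From dy/dt = 0 with y > 0: 0.0049x* = 0.69, so x* = 141.
Substitute into dx/dt = 0: 0.2(1 - 141/470) = 0.0076y*.
The bracket is 0.7, giving y* = 0.14/0.0076 = 18.4.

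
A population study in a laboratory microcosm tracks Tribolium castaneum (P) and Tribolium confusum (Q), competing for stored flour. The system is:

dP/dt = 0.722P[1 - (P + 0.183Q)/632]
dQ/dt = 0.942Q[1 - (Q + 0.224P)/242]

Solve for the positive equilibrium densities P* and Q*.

P* ≈ 613, Q* ≈ 105

Setting both brackets to zero gives the nullclines P + 0.183Q = 632 and 0.224P + Q = 242.
Substituting Q = 242 - 0.224P into the first: P(1 - 0.183·0.224) = 632 - 0.183·242.
So P* = 588/0.959 = 613, and then Q* = 242 - 0.224·613 = 105.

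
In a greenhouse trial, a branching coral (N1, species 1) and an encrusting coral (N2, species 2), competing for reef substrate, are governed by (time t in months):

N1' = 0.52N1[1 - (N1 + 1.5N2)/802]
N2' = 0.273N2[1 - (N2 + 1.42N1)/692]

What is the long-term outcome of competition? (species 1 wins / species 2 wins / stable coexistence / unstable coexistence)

unstable coexistence (outcome depends on initial conditions)

Compare the nullcline intercepts: K1/α12 = 802/1.5 = 535 < K2 = 692; K2/α21 = 692/1.42 = 487 < K1 = 802.
Since both are reversed, neither can invade when rare; the interior point is a saddle.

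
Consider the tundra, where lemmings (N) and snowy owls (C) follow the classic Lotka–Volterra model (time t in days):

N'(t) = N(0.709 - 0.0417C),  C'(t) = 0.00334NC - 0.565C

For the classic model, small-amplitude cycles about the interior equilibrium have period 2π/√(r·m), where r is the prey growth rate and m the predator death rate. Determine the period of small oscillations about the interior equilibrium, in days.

T ≈ 9.93 days

Here r = 0.709 and m = 0.565, so r·m = 0.401.
ω = √0.401 = 0.633 per day, hence T = 2π/ω ≈ 9.93 days.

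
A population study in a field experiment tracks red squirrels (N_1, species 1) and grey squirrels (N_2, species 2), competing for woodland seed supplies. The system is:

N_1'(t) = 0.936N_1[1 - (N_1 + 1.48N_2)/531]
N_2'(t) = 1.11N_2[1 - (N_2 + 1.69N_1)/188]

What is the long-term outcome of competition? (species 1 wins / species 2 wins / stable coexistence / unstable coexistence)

Compare the nullcline intercepts: K1/α12 = 531/1.48 = 359 > K2 = 188; K2/α21 = 188/1.69 = 111 < K1 = 531.
Since the inequalities point opposite ways, species 1 can invade but species 2 cannot.

species 1 excludes species 2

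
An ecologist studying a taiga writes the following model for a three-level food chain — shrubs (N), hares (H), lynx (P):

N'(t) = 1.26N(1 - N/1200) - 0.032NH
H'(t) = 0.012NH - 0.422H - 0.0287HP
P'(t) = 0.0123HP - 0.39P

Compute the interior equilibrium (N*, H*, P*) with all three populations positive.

From dP/dt = 0: 0.0123H* = 0.39, so H* = 31.7.
From dN/dt = 0: 1.26(1 - N*/1200) = 0.032·31.7, giving N* = 1200·(1 - 0.805) = 234.
From dH/dt = 0: 0.012·234 - 0.422 = 0.0287P*, so P* = 2.38/0.0287 = 83.

N* ≈ 234, H* ≈ 31.7, P* ≈ 83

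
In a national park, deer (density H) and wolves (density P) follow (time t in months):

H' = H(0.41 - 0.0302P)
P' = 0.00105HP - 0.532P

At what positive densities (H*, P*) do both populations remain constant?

Set dP/dt = 0 with P > 0: 0.00105H - 0.532 = 0, so H* = 0.532/0.00105 = 507.
Set dH/dt = 0 with H > 0: 0.41 - 0.0302P = 0, so P* = 0.41/0.0302 = 13.6.

H* ≈ 507, P* ≈ 13.6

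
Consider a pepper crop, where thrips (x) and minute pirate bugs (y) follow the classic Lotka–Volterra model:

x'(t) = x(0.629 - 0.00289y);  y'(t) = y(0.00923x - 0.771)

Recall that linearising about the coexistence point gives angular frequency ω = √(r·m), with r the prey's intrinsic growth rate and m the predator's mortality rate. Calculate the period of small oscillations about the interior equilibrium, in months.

Here r = 0.629 and m = 0.771, so r·m = 0.485.
ω = √0.485 = 0.696 per month, hence T = 2π/ω ≈ 9.02 months.

T ≈ 9.02 months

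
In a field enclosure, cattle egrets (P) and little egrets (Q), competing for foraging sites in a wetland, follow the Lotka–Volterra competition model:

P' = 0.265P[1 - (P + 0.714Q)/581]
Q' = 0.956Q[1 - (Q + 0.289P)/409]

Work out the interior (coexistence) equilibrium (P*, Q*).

P* ≈ 364, Q* ≈ 304

Setting both brackets to zero gives the nullclines P + 0.714Q = 581 and 0.289P + Q = 409.
Substituting Q = 409 - 0.289P into the first: P(1 - 0.714·0.289) = 581 - 0.714·409.
So P* = 289/0.794 = 364, and then Q* = 409 - 0.289·364 = 304.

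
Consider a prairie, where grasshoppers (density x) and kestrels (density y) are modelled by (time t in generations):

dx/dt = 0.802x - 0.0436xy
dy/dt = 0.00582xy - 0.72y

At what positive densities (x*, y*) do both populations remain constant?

x* ≈ 124, y* ≈ 18.4

Set dy/dt = 0 with y > 0: 0.00582x - 0.72 = 0, so x* = 0.72/0.00582 = 124.
Set dx/dt = 0 with x > 0: 0.802 - 0.0436y = 0, so y* = 0.802/0.0436 = 18.4.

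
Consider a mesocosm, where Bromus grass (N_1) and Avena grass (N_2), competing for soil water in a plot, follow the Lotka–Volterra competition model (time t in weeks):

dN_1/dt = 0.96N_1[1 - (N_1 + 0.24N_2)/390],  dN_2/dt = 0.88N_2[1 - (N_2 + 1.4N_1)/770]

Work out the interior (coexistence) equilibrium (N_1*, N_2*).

N_1* ≈ 309, N_2* ≈ 337

Setting both brackets to zero gives the nullclines N_1 + 0.24N_2 = 390 and 1.4N_1 + N_2 = 770.
Substituting N_2 = 770 - 1.4N_1 into the first: N_1(1 - 0.24·1.4) = 390 - 0.24·770.
So N_1* = 205/0.664 = 309, and then N_2* = 770 - 1.4·309 = 337.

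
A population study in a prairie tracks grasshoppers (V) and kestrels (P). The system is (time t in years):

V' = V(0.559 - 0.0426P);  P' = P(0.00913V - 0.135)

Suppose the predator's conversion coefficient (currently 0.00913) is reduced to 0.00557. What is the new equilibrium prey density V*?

V* ≈ 24.2

At the interior fixed point, setting dP/dt = 0 with P > 0 fixes V* = (predator death rate)/(VP coefficient) — independent of the other coefficients.
With the change, V* = 0.135/0.00557 = 24.2; it rises from 14.8.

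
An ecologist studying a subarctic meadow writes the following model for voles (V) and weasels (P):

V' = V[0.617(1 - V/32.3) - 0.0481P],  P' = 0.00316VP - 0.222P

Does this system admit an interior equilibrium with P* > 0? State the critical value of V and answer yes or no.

Threshold V = 70.3; K < 70.3, so no, the predator goes extinct.

The predator equation gives dP/dt > 0 only when V > 0.222/0.00316 = 70.3.
Without the predator, V → K = 32.3. Since 32.3 < 70.3, the predator cannot invade.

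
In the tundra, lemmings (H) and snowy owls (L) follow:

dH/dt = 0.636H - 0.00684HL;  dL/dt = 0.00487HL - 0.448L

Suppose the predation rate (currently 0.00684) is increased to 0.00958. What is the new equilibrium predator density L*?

At the interior fixed point, setting dH/dt = 0 with H > 0 fixes L* = (prey growth rate)/(HL coefficient) — independent of the other coefficients.
With the change, L* = 0.636/0.00958 = 66.4; it falls from 93.

L* ≈ 66.4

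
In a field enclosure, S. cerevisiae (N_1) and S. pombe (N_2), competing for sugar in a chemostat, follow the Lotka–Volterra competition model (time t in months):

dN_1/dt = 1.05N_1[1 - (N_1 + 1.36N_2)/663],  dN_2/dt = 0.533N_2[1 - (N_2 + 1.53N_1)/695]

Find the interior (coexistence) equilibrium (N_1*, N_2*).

Setting both brackets to zero gives the nullclines N_1 + 1.36N_2 = 663 and 1.53N_1 + N_2 = 695.
Substituting N_2 = 695 - 1.53N_1 into the first: N_1(1 - 1.36·1.53) = 663 - 1.36·695.
So N_1* = -282/-1.08 = 261, and then N_2* = 695 - 1.53·261 = 296.

N_1* ≈ 261, N_2* ≈ 296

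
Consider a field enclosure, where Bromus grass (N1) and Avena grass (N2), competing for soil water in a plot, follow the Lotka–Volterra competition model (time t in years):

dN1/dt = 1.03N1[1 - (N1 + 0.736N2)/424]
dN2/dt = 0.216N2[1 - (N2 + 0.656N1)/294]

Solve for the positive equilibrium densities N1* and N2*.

Setting both brackets to zero gives the nullclines N1 + 0.736N2 = 424 and 0.656N1 + N2 = 294.
Substituting N2 = 294 - 0.656N1 into the first: N1(1 - 0.736·0.656) = 424 - 0.736·294.
So N1* = 208/0.517 = 401, and then N2* = 294 - 0.656·401 = 30.7.

N1* ≈ 401, N2* ≈ 30.7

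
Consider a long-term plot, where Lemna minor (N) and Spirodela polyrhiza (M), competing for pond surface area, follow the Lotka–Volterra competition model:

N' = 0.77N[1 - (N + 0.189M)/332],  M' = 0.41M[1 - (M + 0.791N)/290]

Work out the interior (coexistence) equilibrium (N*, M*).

Setting both brackets to zero gives the nullclines N + 0.189M = 332 and 0.791N + M = 290.
Substituting M = 290 - 0.791N into the first: N(1 - 0.189·0.791) = 332 - 0.189·290.
So N* = 277/0.851 = 326, and then M* = 290 - 0.791·326 = 32.2.

N* ≈ 326, M* ≈ 32.2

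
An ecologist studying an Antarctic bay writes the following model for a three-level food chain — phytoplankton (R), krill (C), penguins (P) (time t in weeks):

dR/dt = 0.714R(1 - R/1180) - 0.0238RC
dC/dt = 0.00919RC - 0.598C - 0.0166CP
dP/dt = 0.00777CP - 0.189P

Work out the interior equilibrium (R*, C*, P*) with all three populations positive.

From dP/dt = 0: 0.00777C* = 0.189, so C* = 24.3.
From dR/dt = 0: 0.714(1 - R*/1180) = 0.0238·24.3, giving R* = 1180·(1 - 0.811) = 223.
From dC/dt = 0: 0.00919·223 - 0.598 = 0.0166P*, so P* = 1.45/0.0166 = 87.6.

R* ≈ 223, C* ≈ 24.3, P* ≈ 87.6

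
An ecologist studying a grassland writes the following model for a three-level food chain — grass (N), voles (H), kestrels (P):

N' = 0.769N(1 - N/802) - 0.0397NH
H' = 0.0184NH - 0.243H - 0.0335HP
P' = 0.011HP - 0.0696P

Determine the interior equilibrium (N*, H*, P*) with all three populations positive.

N* ≈ 540, H* ≈ 6.33, P* ≈ 289

From dP/dt = 0: 0.011H* = 0.0696, so H* = 6.33.
From dN/dt = 0: 0.769(1 - N*/802) = 0.0397·6.33, giving N* = 802·(1 - 0.327) = 540.
From dH/dt = 0: 0.0184·540 - 0.243 = 0.0335P*, so P* = 9.69/0.0335 = 289.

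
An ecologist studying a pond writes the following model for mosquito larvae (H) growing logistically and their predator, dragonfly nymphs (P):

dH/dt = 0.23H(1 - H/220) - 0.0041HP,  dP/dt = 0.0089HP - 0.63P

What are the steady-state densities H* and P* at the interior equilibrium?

From dP/dt = 0 with P > 0: 0.0089H* = 0.63, so H* = 70.8.
Substitute into dH/dt = 0: 0.23(1 - 70.8/220) = 0.0041P*.
The bracket is 0.678, giving P* = 0.156/0.0041 = 38.

H* ≈ 70.8, P* ≈ 38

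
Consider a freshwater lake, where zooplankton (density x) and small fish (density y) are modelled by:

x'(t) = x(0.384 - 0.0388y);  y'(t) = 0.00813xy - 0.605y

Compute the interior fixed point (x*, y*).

x* ≈ 74.4, y* ≈ 9.9

Set dy/dt = 0 with y > 0: 0.00813x - 0.605 = 0, so x* = 0.605/0.00813 = 74.4.
Set dx/dt = 0 with x > 0: 0.384 - 0.0388y = 0, so y* = 0.384/0.0388 = 9.9.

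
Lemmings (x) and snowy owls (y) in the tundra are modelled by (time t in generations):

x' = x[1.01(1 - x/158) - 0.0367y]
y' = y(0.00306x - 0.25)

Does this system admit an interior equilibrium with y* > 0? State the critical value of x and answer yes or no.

The predator equation gives dy/dt > 0 only when x > 0.25/0.00306 = 81.7.
Without the predator, x → K = 158. Since 158 > 81.7, the predator can invade and persist.

Threshold x = 81.7; K > 81.7, so yes, the predator persists.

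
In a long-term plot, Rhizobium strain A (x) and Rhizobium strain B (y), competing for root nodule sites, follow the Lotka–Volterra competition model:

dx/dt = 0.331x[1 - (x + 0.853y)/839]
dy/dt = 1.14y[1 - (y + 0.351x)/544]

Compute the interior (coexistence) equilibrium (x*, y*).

x* ≈ 535, y* ≈ 356

Setting both brackets to zero gives the nullclines x + 0.853y = 839 and 0.351x + y = 544.
Substituting y = 544 - 0.351x into the first: x(1 - 0.853·0.351) = 839 - 0.853·544.
So x* = 375/0.701 = 535, and then y* = 544 - 0.351·535 = 356.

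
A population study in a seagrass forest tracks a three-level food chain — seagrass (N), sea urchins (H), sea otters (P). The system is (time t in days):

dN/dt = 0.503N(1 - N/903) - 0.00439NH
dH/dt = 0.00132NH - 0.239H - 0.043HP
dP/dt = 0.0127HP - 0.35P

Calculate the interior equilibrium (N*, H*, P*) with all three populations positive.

From dP/dt = 0: 0.0127H* = 0.35, so H* = 27.6.
From dN/dt = 0: 0.503(1 - N*/903) = 0.00439·27.6, giving N* = 903·(1 - 0.241) = 686.
From dH/dt = 0: 0.00132·686 - 0.239 = 0.043P*, so P* = 0.666/0.043 = 15.5.

N* ≈ 686, H* ≈ 27.6, P* ≈ 15.5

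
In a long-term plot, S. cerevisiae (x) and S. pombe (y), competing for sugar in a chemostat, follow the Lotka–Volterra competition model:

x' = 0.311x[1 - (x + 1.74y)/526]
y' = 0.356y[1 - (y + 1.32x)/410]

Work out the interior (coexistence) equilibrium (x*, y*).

Setting both brackets to zero gives the nullclines x + 1.74y = 526 and 1.32x + y = 410.
Substituting y = 410 - 1.32x into the first: x(1 - 1.74·1.32) = 526 - 1.74·410.
So x* = -187/-1.3 = 145, and then y* = 410 - 1.32·145 = 219.

x* ≈ 145, y* ≈ 219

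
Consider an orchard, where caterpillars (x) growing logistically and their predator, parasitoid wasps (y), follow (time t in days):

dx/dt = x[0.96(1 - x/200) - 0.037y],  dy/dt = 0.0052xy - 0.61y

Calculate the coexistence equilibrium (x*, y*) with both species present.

From dy/dt = 0 with y > 0: 0.0052x* = 0.61, so x* = 117.
Substitute into dx/dt = 0: 0.96(1 - 117/200) = 0.037y*.
The bracket is 0.413, giving y* = 0.397/0.037 = 10.7.

x* ≈ 117, y* ≈ 10.7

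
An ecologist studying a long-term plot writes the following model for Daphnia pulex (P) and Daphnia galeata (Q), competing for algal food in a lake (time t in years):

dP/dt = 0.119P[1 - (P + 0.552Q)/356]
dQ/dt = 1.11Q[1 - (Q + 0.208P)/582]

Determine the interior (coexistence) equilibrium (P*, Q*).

P* ≈ 39.2, Q* ≈ 574

Setting both brackets to zero gives the nullclines P + 0.552Q = 356 and 0.208P + Q = 582.
Substituting Q = 582 - 0.208P into the first: P(1 - 0.552·0.208) = 356 - 0.552·582.
So P* = 34.7/0.885 = 39.2, and then Q* = 582 - 0.208·39.2 = 574.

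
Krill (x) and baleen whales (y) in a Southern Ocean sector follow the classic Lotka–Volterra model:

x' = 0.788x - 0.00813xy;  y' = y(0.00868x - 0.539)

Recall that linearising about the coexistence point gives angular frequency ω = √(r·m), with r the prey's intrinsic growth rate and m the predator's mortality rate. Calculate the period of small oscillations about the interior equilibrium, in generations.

Here r = 0.788 and m = 0.539, so r·m = 0.425.
ω = √0.425 = 0.652 per generation, hence T = 2π/ω ≈ 9.64 generations.

T ≈ 9.64 generations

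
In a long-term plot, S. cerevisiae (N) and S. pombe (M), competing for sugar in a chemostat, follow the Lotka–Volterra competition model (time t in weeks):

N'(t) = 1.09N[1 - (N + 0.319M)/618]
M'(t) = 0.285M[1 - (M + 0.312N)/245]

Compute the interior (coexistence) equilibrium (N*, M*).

Setting both brackets to zero gives the nullclines N + 0.319M = 618 and 0.312N + M = 245.
Substituting M = 245 - 0.312N into the first: N(1 - 0.319·0.312) = 618 - 0.319·245.
So N* = 540/0.9 = 600, and then M* = 245 - 0.312·600 = 58.

N* ≈ 600, M* ≈ 58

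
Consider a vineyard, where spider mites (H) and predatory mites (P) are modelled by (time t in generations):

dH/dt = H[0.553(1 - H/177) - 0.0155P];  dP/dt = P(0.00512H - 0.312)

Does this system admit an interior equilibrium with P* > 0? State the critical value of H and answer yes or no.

The predator equation gives dP/dt > 0 only when H > 0.312/0.00512 = 60.9.
Without the predator, H → K = 177. Since 177 > 60.9, the predator can invade and persist.

Threshold H = 60.9; K > 60.9, so yes, the predator persists.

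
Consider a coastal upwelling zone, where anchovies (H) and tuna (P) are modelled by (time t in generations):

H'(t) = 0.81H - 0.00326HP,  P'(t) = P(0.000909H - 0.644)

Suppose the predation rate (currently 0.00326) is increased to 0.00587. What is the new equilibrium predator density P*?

P* ≈ 138

At the interior fixed point, setting dH/dt = 0 with H > 0 fixes P* = (prey growth rate)/(HP coefficient) — independent of the other coefficients.
With the change, P* = 0.81/0.00587 = 138; it falls from 248.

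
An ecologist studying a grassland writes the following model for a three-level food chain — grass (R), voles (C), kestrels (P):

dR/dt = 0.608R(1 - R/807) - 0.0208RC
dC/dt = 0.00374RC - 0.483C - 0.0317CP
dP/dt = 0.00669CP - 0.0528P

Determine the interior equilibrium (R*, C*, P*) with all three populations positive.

R* ≈ 589, C* ≈ 7.89, P* ≈ 54.3

From dP/dt = 0: 0.00669C* = 0.0528, so C* = 7.89.
From dR/dt = 0: 0.608(1 - R*/807) = 0.0208·7.89, giving R* = 807·(1 - 0.27) = 589.
From dC/dt = 0: 0.00374·589 - 0.483 = 0.0317P*, so P* = 1.72/0.0317 = 54.3.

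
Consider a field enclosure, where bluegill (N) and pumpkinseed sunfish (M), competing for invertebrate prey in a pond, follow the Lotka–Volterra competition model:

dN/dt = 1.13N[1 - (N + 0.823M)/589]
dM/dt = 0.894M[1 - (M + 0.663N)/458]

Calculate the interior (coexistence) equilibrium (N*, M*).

Setting both brackets to zero gives the nullclines N + 0.823M = 589 and 0.663N + M = 458.
Substituting M = 458 - 0.663N into the first: N(1 - 0.823·0.663) = 589 - 0.823·458.
So N* = 212/0.454 = 467, and then M* = 458 - 0.663·467 = 149.

N* ≈ 467, M* ≈ 149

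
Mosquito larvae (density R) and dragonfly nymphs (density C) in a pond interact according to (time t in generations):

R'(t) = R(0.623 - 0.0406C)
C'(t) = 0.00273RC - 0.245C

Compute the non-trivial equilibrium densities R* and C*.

Set dC/dt = 0 with C > 0: 0.00273R - 0.245 = 0, so R* = 0.245/0.00273 = 89.7.
Set dR/dt = 0 with R > 0: 0.623 - 0.0406C = 0, so C* = 0.623/0.0406 = 15.3.

R* ≈ 89.7, C* ≈ 15.3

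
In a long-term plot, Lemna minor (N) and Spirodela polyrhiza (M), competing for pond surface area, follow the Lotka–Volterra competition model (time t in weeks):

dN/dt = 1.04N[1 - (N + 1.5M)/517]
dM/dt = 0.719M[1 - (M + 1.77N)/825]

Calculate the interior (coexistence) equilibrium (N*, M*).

Setting both brackets to zero gives the nullclines N + 1.5M = 517 and 1.77N + M = 825.
Substituting M = 825 - 1.77N into the first: N(1 - 1.5·1.77) = 517 - 1.5·825.
So N* = -720/-1.66 = 435, and then M* = 825 - 1.77·435 = 54.4.

N* ≈ 435, M* ≈ 54.4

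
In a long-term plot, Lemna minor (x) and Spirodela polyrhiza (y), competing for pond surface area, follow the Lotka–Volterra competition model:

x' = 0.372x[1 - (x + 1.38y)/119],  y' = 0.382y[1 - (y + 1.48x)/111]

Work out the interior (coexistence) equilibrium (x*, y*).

x* ≈ 32.8, y* ≈ 62.5

Setting both brackets to zero gives the nullclines x + 1.38y = 119 and 1.48x + y = 111.
Substituting y = 111 - 1.48x into the first: x(1 - 1.38·1.48) = 119 - 1.38·111.
So x* = -34.2/-1.04 = 32.8, and then y* = 111 - 1.48·32.8 = 62.5.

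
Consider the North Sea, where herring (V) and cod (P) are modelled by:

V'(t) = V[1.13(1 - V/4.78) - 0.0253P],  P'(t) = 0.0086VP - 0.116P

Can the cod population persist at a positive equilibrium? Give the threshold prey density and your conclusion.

Threshold V = 13.5; K < 13.5, so no, the predator goes extinct.

The predator equation gives dP/dt > 0 only when V > 0.116/0.0086 = 13.5.
Without the predator, V → K = 4.78. Since 4.78 < 13.5, the predator cannot invade.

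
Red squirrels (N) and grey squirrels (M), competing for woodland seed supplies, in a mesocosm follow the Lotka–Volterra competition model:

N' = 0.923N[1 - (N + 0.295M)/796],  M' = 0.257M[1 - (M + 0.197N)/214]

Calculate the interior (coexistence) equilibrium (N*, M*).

Setting both brackets to zero gives the nullclines N + 0.295M = 796 and 0.197N + M = 214.
Substituting M = 214 - 0.197N into the first: N(1 - 0.295·0.197) = 796 - 0.295·214.
So N* = 733/0.942 = 778, and then M* = 214 - 0.197·778 = 60.7.

N* ≈ 778, M* ≈ 60.7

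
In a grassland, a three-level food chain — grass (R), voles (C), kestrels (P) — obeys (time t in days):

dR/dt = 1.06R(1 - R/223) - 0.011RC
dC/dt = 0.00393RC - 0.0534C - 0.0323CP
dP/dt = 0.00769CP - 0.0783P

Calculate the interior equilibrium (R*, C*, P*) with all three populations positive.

From dP/dt = 0: 0.00769C* = 0.0783, so C* = 10.2.
From dR/dt = 0: 1.06(1 - R*/223) = 0.011·10.2, giving R* = 223·(1 - 0.106) = 199.
From dC/dt = 0: 0.00393·199 - 0.0534 = 0.0323P*, so P* = 0.73/0.0323 = 22.6.

R* ≈ 199, C* ≈ 10.2, P* ≈ 22.6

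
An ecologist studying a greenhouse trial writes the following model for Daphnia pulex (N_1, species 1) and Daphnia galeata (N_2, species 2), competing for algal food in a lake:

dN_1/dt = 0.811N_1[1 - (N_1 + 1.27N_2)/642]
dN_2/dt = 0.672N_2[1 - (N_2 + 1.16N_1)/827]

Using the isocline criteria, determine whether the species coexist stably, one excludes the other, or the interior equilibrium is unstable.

Compare the nullcline intercepts: K1/α12 = 642/1.27 = 506 < K2 = 827; K2/α21 = 827/1.16 = 713 > K1 = 642.
Since the inequalities point opposite ways, species 2 can invade but species 1 cannot.

species 2 excludes species 1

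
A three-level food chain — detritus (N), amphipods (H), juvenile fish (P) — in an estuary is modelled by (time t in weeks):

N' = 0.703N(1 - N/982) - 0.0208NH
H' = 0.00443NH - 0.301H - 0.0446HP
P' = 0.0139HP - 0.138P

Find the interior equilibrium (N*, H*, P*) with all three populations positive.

From dP/dt = 0: 0.0139H* = 0.138, so H* = 9.93.
From dN/dt = 0: 0.703(1 - N*/982) = 0.0208·9.93, giving N* = 982·(1 - 0.294) = 694.
From dH/dt = 0: 0.00443·694 - 0.301 = 0.0446P*, so P* = 2.77/0.0446 = 62.1.

N* ≈ 694, H* ≈ 9.93, P* ≈ 62.1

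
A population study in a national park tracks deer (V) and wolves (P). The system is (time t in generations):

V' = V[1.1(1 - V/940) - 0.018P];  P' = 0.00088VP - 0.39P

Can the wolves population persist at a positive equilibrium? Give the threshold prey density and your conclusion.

The predator equation gives dP/dt > 0 only when V > 0.39/0.00088 = 443.
Without the predator, V → K = 940. Since 940 > 443, the predator can invade and persist.

Threshold V = 443; K > 443, so yes, the predator persists.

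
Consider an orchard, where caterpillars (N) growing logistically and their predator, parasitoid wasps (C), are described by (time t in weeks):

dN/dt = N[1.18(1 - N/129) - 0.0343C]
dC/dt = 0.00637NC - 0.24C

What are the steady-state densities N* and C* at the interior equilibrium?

N* ≈ 37.7, C* ≈ 24.4

From dC/dt = 0 with C > 0: 0.00637N* = 0.24, so N* = 37.7.
Substitute into dN/dt = 0: 1.18(1 - 37.7/129) = 0.0343C*.
The bracket is 0.708, giving C* = 0.835/0.0343 = 24.4.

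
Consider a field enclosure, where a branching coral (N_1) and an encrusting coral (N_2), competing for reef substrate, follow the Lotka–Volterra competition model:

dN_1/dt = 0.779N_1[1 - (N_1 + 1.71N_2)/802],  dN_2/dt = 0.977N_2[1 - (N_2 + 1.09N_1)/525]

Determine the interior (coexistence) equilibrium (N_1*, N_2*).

Setting both brackets to zero gives the nullclines N_1 + 1.71N_2 = 802 and 1.09N_1 + N_2 = 525.
Substituting N_2 = 525 - 1.09N_1 into the first: N_1(1 - 1.71·1.09) = 802 - 1.71·525.
So N_1* = -95.8/-0.864 = 111, and then N_2* = 525 - 1.09·111 = 404.

N_1* ≈ 111, N_2* ≈ 404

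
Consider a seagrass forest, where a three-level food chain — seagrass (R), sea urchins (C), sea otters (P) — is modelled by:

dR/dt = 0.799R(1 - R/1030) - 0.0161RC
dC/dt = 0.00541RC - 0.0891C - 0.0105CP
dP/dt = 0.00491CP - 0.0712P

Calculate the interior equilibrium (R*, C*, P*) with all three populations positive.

From dP/dt = 0: 0.00491C* = 0.0712, so C* = 14.5.
From dR/dt = 0: 0.799(1 - R*/1030) = 0.0161·14.5, giving R* = 1030·(1 - 0.292) = 729.
From dC/dt = 0: 0.00541·729 - 0.0891 = 0.0105P*, so P* = 3.85/0.0105 = 367.

R* ≈ 729, C* ≈ 14.5, P* ≈ 367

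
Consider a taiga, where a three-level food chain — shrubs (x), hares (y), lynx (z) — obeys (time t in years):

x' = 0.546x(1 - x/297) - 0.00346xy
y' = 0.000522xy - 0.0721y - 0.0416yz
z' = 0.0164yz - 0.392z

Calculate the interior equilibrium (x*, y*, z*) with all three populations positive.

From dz/dt = 0: 0.0164y* = 0.392, so y* = 23.9.
From dx/dt = 0: 0.546(1 - x*/297) = 0.00346·23.9, giving x* = 297·(1 - 0.151) = 252.
From dy/dt = 0: 0.000522·252 - 0.0721 = 0.0416z*, so z* = 0.0595/0.0416 = 1.43.

x* ≈ 252, y* ≈ 23.9, z* ≈ 1.43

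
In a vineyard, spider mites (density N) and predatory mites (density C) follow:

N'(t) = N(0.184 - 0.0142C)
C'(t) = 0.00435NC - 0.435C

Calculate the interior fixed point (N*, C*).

Set dC/dt = 0 with C > 0: 0.00435N - 0.435 = 0, so N* = 0.435/0.00435 = 100.
Set dN/dt = 0 with N > 0: 0.184 - 0.0142C = 0, so C* = 0.184/0.0142 = 13.

N* ≈ 100, C* ≈ 13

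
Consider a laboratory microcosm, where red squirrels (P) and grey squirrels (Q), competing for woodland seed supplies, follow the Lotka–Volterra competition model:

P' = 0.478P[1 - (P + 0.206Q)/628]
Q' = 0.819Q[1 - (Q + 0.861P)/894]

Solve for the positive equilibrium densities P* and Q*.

Setting both brackets to zero gives the nullclines P + 0.206Q = 628 and 0.861P + Q = 894.
Substituting Q = 894 - 0.861P into the first: P(1 - 0.206·0.861) = 628 - 0.206·894.
So P* = 444/0.823 = 540, and then Q* = 894 - 0.861·540 = 429.

P* ≈ 540, Q* ≈ 429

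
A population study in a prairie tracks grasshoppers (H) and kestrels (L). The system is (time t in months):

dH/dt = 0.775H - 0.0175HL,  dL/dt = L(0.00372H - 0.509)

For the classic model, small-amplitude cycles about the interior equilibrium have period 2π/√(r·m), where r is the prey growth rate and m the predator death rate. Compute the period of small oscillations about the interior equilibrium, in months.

Here r = 0.775 and m = 0.509, so r·m = 0.394.
ω = √0.394 = 0.628 per month, hence T = 2π/ω ≈ 10 months.

T ≈ 10 months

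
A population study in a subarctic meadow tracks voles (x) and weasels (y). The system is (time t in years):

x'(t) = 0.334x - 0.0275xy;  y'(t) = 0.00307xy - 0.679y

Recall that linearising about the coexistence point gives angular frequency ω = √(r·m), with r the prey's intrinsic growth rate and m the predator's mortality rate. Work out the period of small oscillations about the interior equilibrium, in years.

Here r = 0.334 and m = 0.679, so r·m = 0.227.
ω = √0.227 = 0.476 per year, hence T = 2π/ω ≈ 13.2 years.

T ≈ 13.2 years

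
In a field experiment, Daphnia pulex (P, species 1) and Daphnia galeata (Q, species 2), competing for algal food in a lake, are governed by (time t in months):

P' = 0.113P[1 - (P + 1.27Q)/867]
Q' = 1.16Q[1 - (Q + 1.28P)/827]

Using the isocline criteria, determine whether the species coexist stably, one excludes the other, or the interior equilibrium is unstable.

unstable coexistence (outcome depends on initial conditions)

Compare the nullcline intercepts: K1/α12 = 867/1.27 = 683 < K2 = 827; K2/α21 = 827/1.28 = 646 < K1 = 867.
Since both are reversed, neither can invade when rare; the interior point is a saddle.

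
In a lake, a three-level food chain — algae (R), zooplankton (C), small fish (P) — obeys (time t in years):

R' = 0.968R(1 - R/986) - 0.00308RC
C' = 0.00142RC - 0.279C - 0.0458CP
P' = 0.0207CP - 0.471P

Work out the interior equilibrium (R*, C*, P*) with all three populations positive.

R* ≈ 915, C* ≈ 22.8, P* ≈ 22.3

From dP/dt = 0: 0.0207C* = 0.471, so C* = 22.8.
From dR/dt = 0: 0.968(1 - R*/986) = 0.00308·22.8, giving R* = 986·(1 - 0.0724) = 915.
From dC/dt = 0: 0.00142·915 - 0.279 = 0.0458P*, so P* = 1.02/0.0458 = 22.3.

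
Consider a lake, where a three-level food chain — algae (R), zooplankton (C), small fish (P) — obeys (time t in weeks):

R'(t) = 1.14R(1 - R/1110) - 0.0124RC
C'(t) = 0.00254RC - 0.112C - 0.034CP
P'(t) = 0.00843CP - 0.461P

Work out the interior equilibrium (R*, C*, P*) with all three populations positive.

From dP/dt = 0: 0.00843C* = 0.461, so C* = 54.7.
From dR/dt = 0: 1.14(1 - R*/1110) = 0.0124·54.7, giving R* = 1110·(1 - 0.595) = 450.
From dC/dt = 0: 0.00254·450 - 0.112 = 0.034P*, so P* = 1.03/0.034 = 30.3.

R* ≈ 450, C* ≈ 54.7, P* ≈ 30.3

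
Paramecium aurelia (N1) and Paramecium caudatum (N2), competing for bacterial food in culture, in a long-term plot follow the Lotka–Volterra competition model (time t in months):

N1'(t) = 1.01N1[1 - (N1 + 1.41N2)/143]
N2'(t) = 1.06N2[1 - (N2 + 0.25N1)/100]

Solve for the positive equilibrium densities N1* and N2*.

Setting both brackets to zero gives the nullclines N1 + 1.41N2 = 143 and 0.25N1 + N2 = 100.
Substituting N2 = 100 - 0.25N1 into the first: N1(1 - 1.41·0.25) = 143 - 1.41·100.
So N1* = 2/0.647 = 3.09, and then N2* = 100 - 0.25·3.09 = 99.2.

N1* ≈ 3.09, N2* ≈ 99.2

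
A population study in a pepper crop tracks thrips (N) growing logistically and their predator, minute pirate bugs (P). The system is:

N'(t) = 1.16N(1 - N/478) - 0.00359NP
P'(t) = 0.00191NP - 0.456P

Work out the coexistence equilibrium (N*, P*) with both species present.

N* ≈ 239, P* ≈ 162

From dP/dt = 0 with P > 0: 0.00191N* = 0.456, so N* = 239.
Substitute into dN/dt = 0: 1.16(1 - 239/478) = 0.00359P*.
The bracket is 0.501, giving P* = 0.581/0.00359 = 162.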